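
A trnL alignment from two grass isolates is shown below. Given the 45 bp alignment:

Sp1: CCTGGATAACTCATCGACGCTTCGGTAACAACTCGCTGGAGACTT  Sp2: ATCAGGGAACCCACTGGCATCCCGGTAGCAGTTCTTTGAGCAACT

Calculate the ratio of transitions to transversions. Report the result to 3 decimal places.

3.800

Transitions are A↔G and C↔T; transversions are all other mismatches.
Transitions: 19. Transversions: 5.
R = 19/5 = 3.800.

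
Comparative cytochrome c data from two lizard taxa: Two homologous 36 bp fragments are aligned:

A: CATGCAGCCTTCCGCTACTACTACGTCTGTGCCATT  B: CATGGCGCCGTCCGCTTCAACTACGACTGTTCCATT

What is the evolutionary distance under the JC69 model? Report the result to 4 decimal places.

0.2251

The sequences differ at 7 of 36 sites (5, 6, 10, 17, 19, 26, 31), so p = 7/36 ≈ 0.194444.
d = −(3/4) ln(1 − 4p/3) = −0.75 ln(1 − 0.259259) = −0.75 ln(0.740741)
  = −0.75 × (-0.300104) = 0.225078 substitutions/site.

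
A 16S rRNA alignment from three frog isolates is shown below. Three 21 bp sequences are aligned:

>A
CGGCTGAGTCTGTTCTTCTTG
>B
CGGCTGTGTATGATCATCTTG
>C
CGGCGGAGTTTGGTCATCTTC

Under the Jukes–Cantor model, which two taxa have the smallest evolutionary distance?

A–B: 4/21 differ, p = 0.190, d = 0.220.
A–C: 5/21 differ, p = 0.238, d = 0.286.
B–C: 5/21 differ, p = 0.238, d = 0.286.
The smallest distance is between A and B.

A and B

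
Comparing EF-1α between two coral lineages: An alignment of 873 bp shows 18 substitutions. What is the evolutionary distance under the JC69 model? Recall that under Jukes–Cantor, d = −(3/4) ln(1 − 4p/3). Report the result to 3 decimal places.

p = 18/873 ≈ 0.020619.
d = −(3/4) ln(1 − 4p/3) = −0.75 ln(1 − 0.027492) = −0.75 ln(0.972508)
  = −0.75 × (-0.027877) = 0.020908 substitutions/site.

0.021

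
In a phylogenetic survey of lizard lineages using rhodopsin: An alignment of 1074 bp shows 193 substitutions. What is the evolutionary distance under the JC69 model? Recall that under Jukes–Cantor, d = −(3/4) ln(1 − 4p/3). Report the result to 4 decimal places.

p = 193/1074 ≈ 0.179702.
d = −(3/4) ln(1 − 4p/3) = −0.75 ln(1 − 0.239603) = −0.75 ln(0.760397)
  = −0.75 × (-0.273915) = 0.205436 substitutions/site.

0.2054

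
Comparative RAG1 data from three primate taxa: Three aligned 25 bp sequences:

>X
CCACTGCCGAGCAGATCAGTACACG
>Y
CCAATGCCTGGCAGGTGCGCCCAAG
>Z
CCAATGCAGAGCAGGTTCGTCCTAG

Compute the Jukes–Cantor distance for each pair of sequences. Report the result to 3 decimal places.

d(X,Y) = 0.490, d(X,Z) = 0.417, d(Y,Z) = 0.289

X–Y: 9/25 sites differ → p = 0.36, d = −0.75 ln(1 − 0.48) = 0.490445 ≈ 0.490.
X–Z: 8/25 sites differ → p = 0.32, d = −0.75 ln(1 − 0.426667) = 0.417216 ≈ 0.417.
Y–Z: 6/25 sites differ → p = 0.24, d = −0.75 ln(1 − 0.32) = 0.289247 ≈ 0.289.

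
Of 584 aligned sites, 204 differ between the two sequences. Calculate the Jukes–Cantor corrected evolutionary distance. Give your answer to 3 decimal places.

p = 204/584 ≈ 0.349315.
d = −(3/4) ln(1 − 4p/3) = −0.75 ln(1 − 0.465753) = −0.75 ln(0.534247)
  = −0.75 × (-0.626897) = 0.470173 substitutions/site.

0.470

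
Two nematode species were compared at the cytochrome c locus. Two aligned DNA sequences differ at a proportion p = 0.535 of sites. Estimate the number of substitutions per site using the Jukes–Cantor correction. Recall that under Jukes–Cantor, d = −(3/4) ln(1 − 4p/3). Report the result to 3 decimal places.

0.937

d = −(3/4) ln(1 − 4p/3) = −0.75 ln(1 − 0.713333) = −0.75 ln(0.286667)
  = −0.75 × (-1.249434) = 0.937076 substitutions/site.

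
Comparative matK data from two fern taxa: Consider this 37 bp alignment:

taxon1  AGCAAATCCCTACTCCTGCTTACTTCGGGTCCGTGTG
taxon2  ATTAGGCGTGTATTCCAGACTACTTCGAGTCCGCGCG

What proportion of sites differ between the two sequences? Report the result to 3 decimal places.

0.405

The sequences differ at 15 of 37 positions.
p = 15/37 = 0.405405… ≈ 0.405 (to 3 d.p.).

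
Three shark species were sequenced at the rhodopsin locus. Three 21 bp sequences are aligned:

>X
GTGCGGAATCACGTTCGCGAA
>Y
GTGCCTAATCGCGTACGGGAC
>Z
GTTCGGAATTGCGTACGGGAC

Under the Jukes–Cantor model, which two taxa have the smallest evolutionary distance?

Y and Z

X–Y: 6/21 differ, p = 0.286, d = 0.360.
X–Z: 6/21 differ, p = 0.286, d = 0.360.
Y–Z: 4/21 differ, p = 0.190, d = 0.220.
The smallest distance is between Y and Z.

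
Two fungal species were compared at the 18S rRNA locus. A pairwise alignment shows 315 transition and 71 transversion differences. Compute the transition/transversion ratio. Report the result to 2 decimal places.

R = 315/71 = 4.436619… ≈ 4.44 (to 2 d.p.).

4.44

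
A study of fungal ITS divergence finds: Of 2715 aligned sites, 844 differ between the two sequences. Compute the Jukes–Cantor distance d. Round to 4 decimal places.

0.4015

p = 844/2715 ≈ 0.310866.
d = −(3/4) ln(1 − 4p/3) = −0.75 ln(1 − 0.414488) = −0.75 ln(0.585512)
  = −0.75 × (-0.535269) = 0.401452 substitutions/site.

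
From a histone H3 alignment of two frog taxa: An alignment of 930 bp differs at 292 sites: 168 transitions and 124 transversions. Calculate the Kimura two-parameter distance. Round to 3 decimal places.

P = 168/930 ≈ 0.180645 and Q = 124/930 ≈ 0.133333.
Under the Kimura two-parameter model, d = −½ ln(1 − 2P − Q) − ¼ ln(1 − 2Q).
1 − 2P − Q = 0.505377, giving −½ ln(0.505377) = 0.341225.
1 − 2Q = 0.733334, giving −¼ ln(0.733334) = 0.077539.
d = 0.341225 + 0.077539 = 0.418764.

0.419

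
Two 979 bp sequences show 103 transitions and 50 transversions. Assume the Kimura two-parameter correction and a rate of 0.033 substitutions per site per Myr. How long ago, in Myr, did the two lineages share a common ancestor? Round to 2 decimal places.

2.70

P = 103/979 ≈ 0.105209 and Q = 50/979 ≈ 0.051073.
Under the Kimura two-parameter model, d = −½ ln(1 − 2P − Q) − ¼ ln(1 − 2Q).
1 − 2P − Q = 0.738509, giving −½ ln(0.738509) = 0.151561.
1 − 2Q = 0.897854, giving −¼ ln(0.897854) = 0.026937.
d = 0.151561 + 0.026937 = 0.178498.
Under a molecular clock d = 2μt, so t = d/(2μ) = 0.178498 / (2 × 0.033) = 2.70 Myr.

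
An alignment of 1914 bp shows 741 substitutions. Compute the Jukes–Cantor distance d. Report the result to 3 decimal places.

p = 741/1914 ≈ 0.387147.
d = −(3/4) ln(1 − 4p/3) = −0.75 ln(1 − 0.516196) = −0.75 ln(0.483804)
  = −0.75 × (-0.726075) = 0.544556 substitutions/site.

0.545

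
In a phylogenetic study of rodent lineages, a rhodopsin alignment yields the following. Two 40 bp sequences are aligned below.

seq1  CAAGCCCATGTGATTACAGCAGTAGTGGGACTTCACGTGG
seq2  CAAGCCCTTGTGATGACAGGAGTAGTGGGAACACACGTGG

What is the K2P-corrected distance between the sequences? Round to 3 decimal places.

0.168

Of 40 sites, 1 differences are transitions and 5 are transversions, so P = 1/40 = 0.025 and Q = 5/40 = 0.125.
Under the Kimura two-parameter model, d = −½ ln(1 − 2P − Q) − ¼ ln(1 − 2Q).
1 − 2P − Q = 0.825, giving −½ ln(0.825) = 0.096186.
1 − 2Q = 0.75, giving −¼ ln(0.75) = 0.071921.
d = 0.096186 + 0.071921 = 0.168107.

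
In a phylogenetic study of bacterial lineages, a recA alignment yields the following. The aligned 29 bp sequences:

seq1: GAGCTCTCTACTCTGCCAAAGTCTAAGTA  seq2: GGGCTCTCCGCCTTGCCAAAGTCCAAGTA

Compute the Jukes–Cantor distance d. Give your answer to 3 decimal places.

0.242

The sequences differ at 6 of 29 sites (2, 9, 10, 12, 13, 24), so p = 6/29 ≈ 0.206897.
d = −(3/4) ln(1 − 4p/3) = −0.75 ln(1 − 0.275863) = −0.75 ln(0.724137)
  = −0.75 × (-0.322775) = 0.242081 substitutions/site.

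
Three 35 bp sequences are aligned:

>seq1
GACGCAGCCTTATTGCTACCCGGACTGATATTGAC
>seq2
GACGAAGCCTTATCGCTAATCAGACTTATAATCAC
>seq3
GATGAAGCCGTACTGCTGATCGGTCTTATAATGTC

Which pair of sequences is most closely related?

seq1–seq2: 8/35 differ, p = 0.229, d = 0.273.
seq1–seq3: 11/35 differ, p = 0.314, d = 0.407.
seq2–seq3: 9/35 differ, p = 0.257, d = 0.315.
The smallest distance is between seq1 and seq2.

seq1 and seq2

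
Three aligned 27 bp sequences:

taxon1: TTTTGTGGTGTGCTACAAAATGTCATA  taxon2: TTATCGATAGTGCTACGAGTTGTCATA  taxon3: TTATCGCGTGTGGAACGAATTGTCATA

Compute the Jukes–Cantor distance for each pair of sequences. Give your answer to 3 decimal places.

taxon1–taxon2: 9/27 sites differ → p ≈ 0.333333, d = −0.75 ln(1 − 0.444444) = 0.440839 ≈ 0.441.
taxon1–taxon3: 8/27 sites differ → p ≈ 0.296296, d = −0.75 ln(1 − 0.395061) = 0.376971 ≈ 0.377.
taxon2–taxon3: 6/27 sites differ → p ≈ 0.222222, d = −0.75 ln(1 − 0.296296) = 0.263548 ≈ 0.264.

d(taxon1,taxon2) = 0.441, d(taxon1,taxon3) = 0.377, d(taxon2,taxon3) = 0.264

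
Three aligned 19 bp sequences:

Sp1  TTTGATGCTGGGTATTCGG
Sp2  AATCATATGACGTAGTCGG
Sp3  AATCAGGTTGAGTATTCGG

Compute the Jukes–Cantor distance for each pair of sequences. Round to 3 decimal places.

d(Sp1,Sp2) = 0.749, d(Sp1,Sp3) = 0.410, d(Sp2,Sp3) = 0.410

Sp1–Sp2: 9/19 sites differ → p ≈ 0.473684, d = −0.75 ln(1 − 0.631579) = 0.748897 ≈ 0.749.
Sp1–Sp3: 6/19 sites differ → p ≈ 0.315789, d = −0.75 ln(1 − 0.421052) = 0.409907 ≈ 0.410.
Sp2–Sp3: 6/19 sites differ → p ≈ 0.315789, d = −0.75 ln(1 − 0.421052) = 0.409907 ≈ 0.410.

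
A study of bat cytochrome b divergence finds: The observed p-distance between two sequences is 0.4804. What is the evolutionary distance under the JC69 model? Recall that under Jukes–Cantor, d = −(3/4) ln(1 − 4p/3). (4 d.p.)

0.7674

d = −(3/4) ln(1 − 4p/3) = −0.75 ln(1 − 0.640533) = −0.75 ln(0.359467)
  = −0.75 × (-1.023133) = 0.767350 substitutions/site.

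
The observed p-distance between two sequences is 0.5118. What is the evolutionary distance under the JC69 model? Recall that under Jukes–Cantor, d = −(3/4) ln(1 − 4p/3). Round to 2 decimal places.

0.86

d = −(3/4) ln(1 − 4p/3) = −0.75 ln(1 − 0.6824) = −0.75 ln(0.3176)
  = −0.75 × (-1.146963) = 0.860222 substitutions/site.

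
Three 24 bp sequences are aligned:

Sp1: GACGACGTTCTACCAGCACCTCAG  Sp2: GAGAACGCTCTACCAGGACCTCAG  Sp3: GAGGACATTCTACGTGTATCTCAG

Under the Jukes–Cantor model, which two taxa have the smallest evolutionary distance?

Sp1 and Sp2

Sp1–Sp2: 4/24 differ, p = 0.167, d = 0.188.
Sp1–Sp3: 6/24 differ, p = 0.250, d = 0.304.
Sp2–Sp3: 7/24 differ, p = 0.292, d = 0.369.
The smallest distance is between Sp1 and Sp2.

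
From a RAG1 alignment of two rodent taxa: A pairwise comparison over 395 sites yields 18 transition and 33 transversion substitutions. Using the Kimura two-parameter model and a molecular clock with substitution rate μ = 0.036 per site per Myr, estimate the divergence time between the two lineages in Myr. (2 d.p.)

1.97

P = 18/395 ≈ 0.04557 and Q = 33/395 ≈ 0.083544.
Under the Kimura two-parameter model, d = −½ ln(1 − 2P − Q) − ¼ ln(1 − 2Q).
1 − 2P − Q = 0.825316, giving −½ ln(0.825316) = 0.095994.
1 − 2Q = 0.832912, giving −¼ ln(0.832912) = 0.045707.
d = 0.095994 + 0.045707 = 0.141701.
Under a molecular clock d = 2μt, so t = d/(2μ) = 0.141701 / (2 × 0.036) = 1.97 Myr.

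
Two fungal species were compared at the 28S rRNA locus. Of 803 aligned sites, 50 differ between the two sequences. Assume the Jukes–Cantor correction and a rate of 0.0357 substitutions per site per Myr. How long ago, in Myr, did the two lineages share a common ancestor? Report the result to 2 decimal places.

p = 50/803 ≈ 0.062267.
d = −(3/4) ln(1 − 4p/3) = −0.75 ln(1 − 0.083023) = −0.75 ln(0.916977)
  = −0.75 × (-0.086673) = 0.065005 substitutions/site.
Under a molecular clock d = 2μt, so t = d/(2μ) = 0.065005 / (2 × 0.0357) = 0.91 Myr.

0.91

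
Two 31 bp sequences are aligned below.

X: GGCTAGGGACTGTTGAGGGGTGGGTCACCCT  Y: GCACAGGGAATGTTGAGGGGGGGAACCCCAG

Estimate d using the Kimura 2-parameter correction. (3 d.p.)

0.426

Of 31 sites, 2 differences are transitions and 8 are transversions, so P = 2/31 ≈ 0.064516 and Q = 8/31 ≈ 0.258065.
Under the Kimura two-parameter model, d = −½ ln(1 − 2P − Q) − ¼ ln(1 − 2Q).
1 − 2P − Q = 0.612903, giving −½ ln(0.612903) = 0.244774.
1 − 2Q = 0.48387, giving −¼ ln(0.48387) = 0.181485.
d = 0.244774 + 0.181485 = 0.426259.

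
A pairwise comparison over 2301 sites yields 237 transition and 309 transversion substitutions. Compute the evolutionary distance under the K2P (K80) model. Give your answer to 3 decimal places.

0.286

P = 237/2301 ≈ 0.102999 and Q = 309/2301 ≈ 0.134289.
Under the Kimura two-parameter model, d = −½ ln(1 − 2P − Q) − ¼ ln(1 − 2Q).
1 − 2P − Q = 0.659713, giving −½ ln(0.659713) = 0.207975.
1 − 2Q = 0.731422, giving −¼ ln(0.731422) = 0.078191.
d = 0.207975 + 0.078191 = 0.286166.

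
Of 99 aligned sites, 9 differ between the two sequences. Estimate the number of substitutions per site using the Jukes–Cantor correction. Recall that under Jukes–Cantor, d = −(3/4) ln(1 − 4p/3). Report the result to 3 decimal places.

p = 9/99 ≈ 0.090909.
d = −(3/4) ln(1 − 4p/3) = −0.75 ln(1 − 0.121212) = −0.75 ln(0.878788)
  = −0.75 × (-0.129212) = 0.096909 substitutions/site.

0.097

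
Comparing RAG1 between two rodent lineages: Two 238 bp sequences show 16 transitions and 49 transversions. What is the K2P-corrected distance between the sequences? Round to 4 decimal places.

0.3407

P = 16/238 ≈ 0.067227 and Q = 49/238 ≈ 0.205882.
Under the Kimura two-parameter model, d = −½ ln(1 − 2P − Q) − ¼ ln(1 − 2Q).
1 − 2P − Q = 0.659664, giving −½ ln(0.659664) = 0.208012.
1 − 2Q = 0.588236, giving −¼ ln(0.588236) = 0.132657.
d = 0.208012 + 0.132657 = 0.340669.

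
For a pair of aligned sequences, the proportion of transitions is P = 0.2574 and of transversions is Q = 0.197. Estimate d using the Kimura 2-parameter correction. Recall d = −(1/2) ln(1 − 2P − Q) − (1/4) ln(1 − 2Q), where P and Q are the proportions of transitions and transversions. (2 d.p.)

0.75

Under the Kimura two-parameter model, d = −½ ln(1 − 2P − Q) − ¼ ln(1 − 2Q).
1 − 2P − Q = 0.2882, giving −½ ln(0.2882) = 0.622050.
1 − 2Q = 0.606, giving −¼ ln(0.606) = 0.125219.
d = 0.622050 + 0.125219 = 0.747269.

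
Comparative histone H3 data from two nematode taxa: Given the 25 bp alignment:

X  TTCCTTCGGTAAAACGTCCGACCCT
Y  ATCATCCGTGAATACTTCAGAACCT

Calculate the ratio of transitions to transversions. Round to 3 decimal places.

0.125

Transitions are A↔G and C↔T; transversions are all other mismatches.
Transitions: 1. Transversions: 8.
R = 1/8 = 0.125.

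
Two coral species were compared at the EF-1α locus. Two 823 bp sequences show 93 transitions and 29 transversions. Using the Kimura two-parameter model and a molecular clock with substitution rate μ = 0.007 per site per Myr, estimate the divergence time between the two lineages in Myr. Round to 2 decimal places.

12.12

P = 93/823 ≈ 0.113001 and Q = 29/823 ≈ 0.035237.
Under the Kimura two-parameter model, d = −½ ln(1 − 2P − Q) − ¼ ln(1 − 2Q).
1 − 2P − Q = 0.738761, giving −½ ln(0.738761) = 0.151390.
1 − 2Q = 0.929526, giving −¼ ln(0.929526) = 0.018270.
d = 0.151390 + 0.018270 = 0.169660.
Under a molecular clock d = 2μt, so t = d/(2μ) = 0.169660 / (2 × 0.007) = 12.12 Myr.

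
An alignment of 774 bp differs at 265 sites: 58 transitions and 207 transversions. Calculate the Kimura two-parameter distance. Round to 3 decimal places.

0.461

P = 58/774 ≈ 0.074935 and Q = 207/774 ≈ 0.267442.
Under the Kimura two-parameter model, d = −½ ln(1 − 2P − Q) − ¼ ln(1 − 2Q).
1 − 2P − Q = 0.582688, giving −½ ln(0.582688) = 0.270052.
1 − 2Q = 0.465116, giving −¼ ln(0.465116) = 0.191367.
d = 0.270052 + 0.191367 = 0.461419.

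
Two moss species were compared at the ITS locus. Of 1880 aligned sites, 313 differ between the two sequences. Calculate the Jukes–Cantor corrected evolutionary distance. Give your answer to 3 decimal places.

p = 313/1880 ≈ 0.166489.
d = −(3/4) ln(1 − 4p/3) = −0.75 ln(1 − 0.221985) = −0.75 ln(0.778015)
  = −0.75 × (-0.251009) = 0.188257 substitutions/site.

0.188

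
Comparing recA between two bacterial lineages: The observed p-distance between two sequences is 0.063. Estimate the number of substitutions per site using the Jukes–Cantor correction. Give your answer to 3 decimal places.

d = −(3/4) ln(1 − 4p/3) = −0.75 ln(1 − 0.084) = −0.75 ln(0.916)
  = −0.75 × (-0.087739) = 0.065804 substitutions/site.

0.066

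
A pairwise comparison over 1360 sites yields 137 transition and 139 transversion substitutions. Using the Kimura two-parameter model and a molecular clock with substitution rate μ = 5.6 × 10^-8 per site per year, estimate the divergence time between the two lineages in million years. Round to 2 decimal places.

2.13

P = 137/1360 ≈ 0.100735 and Q = 139/1360 ≈ 0.102206.
Under the Kimura two-parameter model, d = −½ ln(1 − 2P − Q) − ¼ ln(1 − 2Q).
1 − 2P − Q = 0.696324, giving −½ ln(0.696324) = 0.180970.
1 − 2Q = 0.795588, giving −¼ ln(0.795588) = 0.057168.
d = 0.180970 + 0.057168 = 0.238138.
Under a molecular clock d = 2μt, so t = d/(2μ) = 0.238138 / (2 × 5.6 × 10^-8) = 2.13 million years.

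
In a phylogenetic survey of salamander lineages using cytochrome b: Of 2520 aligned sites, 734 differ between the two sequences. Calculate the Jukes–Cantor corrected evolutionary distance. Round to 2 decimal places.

p = 734/2520 ≈ 0.29127.
d = −(3/4) ln(1 − 4p/3) = −0.75 ln(1 − 0.38836) = −0.75 ln(0.61164)
  = −0.75 × (-0.491611) = 0.368708 substitutions/site.

0.37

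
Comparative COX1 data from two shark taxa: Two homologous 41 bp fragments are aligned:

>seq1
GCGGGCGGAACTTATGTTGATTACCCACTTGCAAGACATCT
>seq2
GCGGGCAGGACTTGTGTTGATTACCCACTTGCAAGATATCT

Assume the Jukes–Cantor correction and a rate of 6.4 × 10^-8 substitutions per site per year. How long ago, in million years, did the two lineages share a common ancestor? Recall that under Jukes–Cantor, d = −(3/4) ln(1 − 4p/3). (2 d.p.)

0.82

The sequences differ at 4 of 41 sites (7, 9, 14, 37), so p = 4/41 ≈ 0.097561.
d = −(3/4) ln(1 − 4p/3) = −0.75 ln(1 − 0.130081) = −0.75 ln(0.869919)
  = −0.75 × (-0.139355) = 0.104516 substitutions/site.
Under a molecular clock d = 2μt, so t = d/(2μ) = 0.104516 / (2 × 6.4 × 10^-8) = 0.82 million years.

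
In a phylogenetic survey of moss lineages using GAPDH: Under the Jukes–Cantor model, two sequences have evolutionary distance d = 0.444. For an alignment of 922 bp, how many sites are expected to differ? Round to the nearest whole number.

Invert JC69: p = (3/4)(1 − e^(−4d/3)) = 0.75 × (1 − e^(-0.592)) = 0.75 × (1 − 0.553220) = 0.335085.
Expected differing sites = pL ≈ 0.335085 × 922 = 308.94837 ≈ 309.

309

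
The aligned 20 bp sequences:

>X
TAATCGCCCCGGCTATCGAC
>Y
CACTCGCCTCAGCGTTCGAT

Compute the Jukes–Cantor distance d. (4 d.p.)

The sequences differ at 7 of 20 sites (1, 3, 9, 11, 14, 15, 20), so p = 7/20 = 0.35.
d = −(3/4) ln(1 − 4p/3) = −0.75 ln(1 − 0.466667) = −0.75 ln(0.533333)
  = −0.75 × (-0.628609) = 0.471457 substitutions/site.

0.4715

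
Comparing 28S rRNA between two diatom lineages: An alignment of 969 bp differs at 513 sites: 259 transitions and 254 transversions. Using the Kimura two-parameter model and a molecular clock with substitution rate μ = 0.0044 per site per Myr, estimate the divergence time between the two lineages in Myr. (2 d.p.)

P = 259/969 ≈ 0.267286 and Q = 254/969 ≈ 0.262126.
Under the Kimura two-parameter model, d = −½ ln(1 − 2P − Q) − ¼ ln(1 − 2Q).
1 − 2P − Q = 0.203302, giving −½ ln(0.203302) = 0.796531.
1 − 2Q = 0.475748, giving −¼ ln(0.475748) = 0.185717.
d = 0.796531 + 0.185717 = 0.982248.
Under a molecular clock d = 2μt, so t = d/(2μ) = 0.982248 / (2 × 0.0044) = 111.62 Myr.

111.62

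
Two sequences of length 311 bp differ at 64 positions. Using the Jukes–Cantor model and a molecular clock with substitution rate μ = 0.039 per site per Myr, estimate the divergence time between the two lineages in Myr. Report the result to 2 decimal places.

p = 64/311 ≈ 0.205788.
d = −(3/4) ln(1 − 4p/3) = −0.75 ln(1 − 0.274384) = −0.75 ln(0.725616)
  = −0.75 × (-0.320734) = 0.240551 substitutions/site.
Under a molecular clock d = 2μt, so t = d/(2μ) = 0.240551 / (2 × 0.039) = 3.08 Myr.

3.08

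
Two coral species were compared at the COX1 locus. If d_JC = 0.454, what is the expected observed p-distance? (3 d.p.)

0.341

p = (3/4)(1 − e^(−4d/3)) = 0.75 × (1 − e^(-0.605333)) = 0.75 × (1 − 0.545893) = 0.340580.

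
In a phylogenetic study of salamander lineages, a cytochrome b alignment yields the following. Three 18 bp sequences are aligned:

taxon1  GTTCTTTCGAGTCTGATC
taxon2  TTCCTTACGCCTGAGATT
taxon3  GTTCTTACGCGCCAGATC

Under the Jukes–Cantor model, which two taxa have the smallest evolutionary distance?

taxon1–taxon2: 8/18 differ, p = 0.444, d = 0.673.
taxon1–taxon3: 4/18 differ, p = 0.222, d = 0.264.
taxon2–taxon3: 6/18 differ, p = 0.333, d = 0.441.
The smallest distance is between taxon1 and taxon3.

taxon1 and taxon3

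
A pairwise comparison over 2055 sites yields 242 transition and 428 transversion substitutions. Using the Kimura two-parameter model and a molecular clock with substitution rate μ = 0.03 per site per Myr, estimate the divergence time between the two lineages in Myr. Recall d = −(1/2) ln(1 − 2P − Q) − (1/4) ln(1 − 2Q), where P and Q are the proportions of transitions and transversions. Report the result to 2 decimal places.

7.13

P = 242/2055 ≈ 0.117762 and Q = 428/2055 ≈ 0.208273.
Under the Kimura two-parameter model, d = −½ ln(1 − 2P − Q) − ¼ ln(1 − 2Q).
1 − 2P − Q = 0.556203, giving −½ ln(0.556203) = 0.293311.
1 − 2Q = 0.583454, giving −¼ ln(0.583454) = 0.134697.
d = 0.293311 + 0.134697 = 0.428008.
Under a molecular clock d = 2μt, so t = d/(2μ) = 0.428008 / (2 × 0.03) = 7.13 Myr.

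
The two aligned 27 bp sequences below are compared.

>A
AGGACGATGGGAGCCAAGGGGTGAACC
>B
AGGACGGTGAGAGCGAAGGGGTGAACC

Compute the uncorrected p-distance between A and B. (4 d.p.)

0.1111

The sequences differ at 3 of 27 positions (sites 7, 10, 15).
p = 3/27 = 0.111111… ≈ 0.1111 (to 4 d.p.).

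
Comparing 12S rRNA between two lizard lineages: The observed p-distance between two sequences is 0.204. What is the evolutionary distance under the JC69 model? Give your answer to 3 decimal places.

0.238

d = −(3/4) ln(1 − 4p/3) = −0.75 ln(1 − 0.272) = −0.75 ln(0.728)
  = −0.75 × (-0.317454) = 0.238091 substitutions/site.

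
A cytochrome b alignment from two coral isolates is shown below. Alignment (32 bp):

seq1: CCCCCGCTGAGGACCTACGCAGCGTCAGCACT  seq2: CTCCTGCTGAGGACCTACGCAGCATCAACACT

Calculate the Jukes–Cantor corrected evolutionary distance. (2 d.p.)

0.14

The sequences differ at 4 of 32 sites (2, 5, 24, 28), so p = 4/32 = 0.125.
d = −(3/4) ln(1 − 4p/3) = −0.75 ln(1 − 0.166667) = −0.75 ln(0.833333)
  = −0.75 × (-0.182322) = 0.136742 substitutions/site.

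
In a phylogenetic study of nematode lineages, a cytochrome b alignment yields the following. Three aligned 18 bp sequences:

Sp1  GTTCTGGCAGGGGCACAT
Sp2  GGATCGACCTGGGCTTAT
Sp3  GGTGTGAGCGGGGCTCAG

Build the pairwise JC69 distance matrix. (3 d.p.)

d(Sp1,Sp2) = 0.824, d(Sp1,Sp3) = 0.548, d(Sp2,Sp3) = 0.548

Sp1–Sp2: 9/18 sites differ → p = 0.5, d = −0.75 ln(1 − 0.666667) = 0.823960 ≈ 0.824.
Sp1–Sp3: 7/18 sites differ → p ≈ 0.388889, d = −0.75 ln(1 − 0.518519) = 0.548166 ≈ 0.548.
Sp2–Sp3: 7/18 sites differ → p ≈ 0.388889, d = −0.75 ln(1 − 0.518519) = 0.548166 ≈ 0.548.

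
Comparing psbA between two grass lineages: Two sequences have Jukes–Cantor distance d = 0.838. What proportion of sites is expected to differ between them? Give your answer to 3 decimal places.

p = (3/4)(1 − e^(−4d/3)) = 0.75 × (1 − e^(-1.117333)) = 0.75 × (1 − 0.327151) = 0.504637.

0.505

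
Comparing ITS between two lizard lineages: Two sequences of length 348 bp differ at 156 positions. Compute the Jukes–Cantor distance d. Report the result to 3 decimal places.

p = 156/348 ≈ 0.448276.
d = −(3/4) ln(1 − 4p/3) = −0.75 ln(1 − 0.597701) = −0.75 ln(0.402299)
  = −0.75 × (-0.910560) = 0.682920 substitutions/site.

0.683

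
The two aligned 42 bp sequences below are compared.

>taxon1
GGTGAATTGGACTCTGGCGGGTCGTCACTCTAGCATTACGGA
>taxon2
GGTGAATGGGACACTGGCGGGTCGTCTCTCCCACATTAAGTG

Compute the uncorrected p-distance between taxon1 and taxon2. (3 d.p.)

The sequences differ at 9 of 42 positions (sites 8, 13, 27, 31, 32, 33, 39, 41, 42).
p = 9/42 = 0.214285… ≈ 0.214 (to 3 d.p.).

0.214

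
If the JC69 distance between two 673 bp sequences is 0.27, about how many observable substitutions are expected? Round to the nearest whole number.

Invert JC69: p = (3/4)(1 − e^(−4d/3)) = 0.75 × (1 − e^(-0.36)) = 0.75 × (1 − 0.697676) = 0.226743.
Expected differing sites = pL ≈ 0.226743 × 673 = 152.598039 ≈ 153.

153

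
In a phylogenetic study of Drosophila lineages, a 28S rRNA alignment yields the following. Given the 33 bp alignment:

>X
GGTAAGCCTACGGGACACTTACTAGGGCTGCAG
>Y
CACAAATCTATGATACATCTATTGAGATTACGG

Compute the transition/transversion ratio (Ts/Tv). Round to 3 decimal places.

7.500

Transitions are A↔G and C↔T; transversions are all other mismatches.
Transitions: 15. Transversions: 2.
R = 15/2 = 7.500.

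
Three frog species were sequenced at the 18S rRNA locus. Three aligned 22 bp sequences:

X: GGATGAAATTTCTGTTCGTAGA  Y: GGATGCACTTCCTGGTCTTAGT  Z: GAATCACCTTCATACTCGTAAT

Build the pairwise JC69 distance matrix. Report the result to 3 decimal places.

X–Y: 6/22 sites differ → p ≈ 0.272727, d = −0.75 ln(1 − 0.363636) = 0.338988 ≈ 0.339.
X–Z: 10/22 sites differ → p ≈ 0.454545, d = −0.75 ln(1 − 0.60606) = 0.698667 ≈ 0.699.
Y–Z: 9/22 sites differ → p ≈ 0.409091, d = −0.75 ln(1 − 0.545455) = 0.591344 ≈ 0.591.

d(X,Y) = 0.339, d(X,Z) = 0.699, d(Y,Z) = 0.591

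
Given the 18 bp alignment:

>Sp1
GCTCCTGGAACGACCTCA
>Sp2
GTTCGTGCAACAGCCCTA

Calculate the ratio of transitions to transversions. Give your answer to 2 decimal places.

Transitions are A↔G and C↔T; transversions are all other mismatches.
Transitions: 5. Transversions: 2.
R = 5/2 = 2.50.

2.50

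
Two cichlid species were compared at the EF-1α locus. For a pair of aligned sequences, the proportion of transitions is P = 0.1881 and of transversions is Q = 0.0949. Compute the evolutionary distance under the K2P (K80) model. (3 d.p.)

0.371

Under the Kimura two-parameter model, d = −½ ln(1 − 2P − Q) − ¼ ln(1 − 2Q).
1 − 2P − Q = 0.5289, giving −½ ln(0.5289) = 0.318478.
1 − 2Q = 0.8102, giving −¼ ln(0.8102) = 0.052619.
d = 0.318478 + 0.052619 = 0.371097.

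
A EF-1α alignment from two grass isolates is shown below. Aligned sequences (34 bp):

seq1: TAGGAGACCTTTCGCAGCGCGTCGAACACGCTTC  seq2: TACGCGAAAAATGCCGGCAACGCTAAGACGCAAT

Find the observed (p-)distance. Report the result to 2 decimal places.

0.53

The sequences differ at 18 of 34 positions.
p = 18/34 = 0.529411… ≈ 0.53 (to 2 d.p.).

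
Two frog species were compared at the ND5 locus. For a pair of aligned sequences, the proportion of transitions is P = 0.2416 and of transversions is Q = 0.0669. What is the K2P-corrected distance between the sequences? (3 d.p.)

Under the Kimura two-parameter model, d = −½ ln(1 − 2P − Q) − ¼ ln(1 − 2Q).
1 − 2P − Q = 0.4499, giving −½ ln(0.4499) = 0.399365.
1 − 2Q = 0.8662, giving −¼ ln(0.8662) = 0.035910.
d = 0.399365 + 0.035910 = 0.435275.

0.435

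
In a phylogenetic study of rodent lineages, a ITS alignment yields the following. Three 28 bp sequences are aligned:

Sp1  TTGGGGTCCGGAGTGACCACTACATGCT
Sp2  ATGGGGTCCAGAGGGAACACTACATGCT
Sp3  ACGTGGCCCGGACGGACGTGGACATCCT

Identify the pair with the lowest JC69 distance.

Sp1–Sp2: 4/28 differ, p = 0.143, d = 0.158.
Sp1–Sp3: 11/28 differ, p = 0.393, d = 0.556.
Sp2–Sp3: 11/28 differ, p = 0.393, d = 0.556.
The smallest distance is between Sp1 and Sp2.

Sp1 and Sp2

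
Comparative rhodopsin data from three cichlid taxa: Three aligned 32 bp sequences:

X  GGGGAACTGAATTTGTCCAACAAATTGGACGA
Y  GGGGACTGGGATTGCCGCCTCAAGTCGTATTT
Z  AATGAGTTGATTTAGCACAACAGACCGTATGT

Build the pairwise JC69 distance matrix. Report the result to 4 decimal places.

X–Y: 16/32 sites differ → p = 0.5, d = −0.75 ln(1 − 0.666667) = 0.823960 ≈ 0.8240.
X–Z: 15/32 sites differ → p = 0.46875, d = −0.75 ln(1 − 0.625) = 0.735622 ≈ 0.7356.
Y–Z: 16/32 sites differ → p = 0.5, d = −0.75 ln(1 − 0.666667) = 0.823960 ≈ 0.8240.

d(X,Y) = 0.8240, d(X,Z) = 0.7356, d(Y,Z) = 0.8240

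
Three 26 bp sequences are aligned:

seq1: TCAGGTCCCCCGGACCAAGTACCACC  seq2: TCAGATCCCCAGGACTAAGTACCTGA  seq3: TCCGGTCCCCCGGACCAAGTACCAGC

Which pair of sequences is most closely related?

seq1 and seq3

seq1–seq2: 6/26 differ, p = 0.231, d = 0.276.
seq1–seq3: 2/26 differ, p = 0.077, d = 0.081.
seq2–seq3: 6/26 differ, p = 0.231, d = 0.276.
The smallest distance is between seq1 and seq3.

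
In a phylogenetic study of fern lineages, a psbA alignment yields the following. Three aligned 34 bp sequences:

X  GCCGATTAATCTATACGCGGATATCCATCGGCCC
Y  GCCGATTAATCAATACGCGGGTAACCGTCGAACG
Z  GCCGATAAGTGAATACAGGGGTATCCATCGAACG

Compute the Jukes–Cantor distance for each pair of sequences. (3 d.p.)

d(X,Y) = 0.241, d(X,Z) = 0.373, d(Y,Z) = 0.241

X–Y: 7/34 sites differ → p ≈ 0.205882, d = −0.75 ln(1 − 0.274509) = 0.240680 ≈ 0.241.
X–Z: 10/34 sites differ → p ≈ 0.294118, d = −0.75 ln(1 − 0.392157) = 0.373379 ≈ 0.373.
Y–Z: 7/34 sites differ → p ≈ 0.205882, d = −0.75 ln(1 − 0.274509) = 0.240680 ≈ 0.241.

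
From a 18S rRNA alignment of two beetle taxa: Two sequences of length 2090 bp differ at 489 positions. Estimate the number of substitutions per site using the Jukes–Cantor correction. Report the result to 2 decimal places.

0.28

p = 489/2090 ≈ 0.233971.
d = −(3/4) ln(1 − 4p/3) = −0.75 ln(1 − 0.311961) = −0.75 ln(0.688039)
  = −0.75 × (-0.373910) = 0.280433 substitutions/site.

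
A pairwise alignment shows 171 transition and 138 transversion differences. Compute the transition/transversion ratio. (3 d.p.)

1.239

R = 171/138 = 1.239130… ≈ 1.239 (to 3 d.p.).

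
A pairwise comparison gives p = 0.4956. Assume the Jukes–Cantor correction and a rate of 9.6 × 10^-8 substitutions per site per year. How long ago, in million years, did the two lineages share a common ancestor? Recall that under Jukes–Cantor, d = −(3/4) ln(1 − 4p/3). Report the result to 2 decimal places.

4.22

d = −(3/4) ln(1 − 4p/3) = −0.75 ln(1 − 0.6608) = −0.75 ln(0.3392)
  = −0.75 × (-1.081165) = 0.810874 substitutions/site.
Under a molecular clock d = 2μt, so t = d/(2μ) = 0.810874 / (2 × 9.6 × 10^-8) = 4.22 million years.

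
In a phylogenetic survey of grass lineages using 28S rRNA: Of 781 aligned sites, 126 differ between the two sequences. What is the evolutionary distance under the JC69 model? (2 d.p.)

p = 126/781 ≈ 0.161332.
d = −(3/4) ln(1 − 4p/3) = −0.75 ln(1 − 0.215109) = −0.75 ln(0.784891)
  = −0.75 × (-0.242210) = 0.181658 substitutions/site.

0.18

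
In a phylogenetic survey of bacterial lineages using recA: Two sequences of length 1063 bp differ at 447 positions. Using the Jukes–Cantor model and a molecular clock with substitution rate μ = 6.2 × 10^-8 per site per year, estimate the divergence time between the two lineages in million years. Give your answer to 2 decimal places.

4.97

p = 447/1063 ≈ 0.420508.
d = −(3/4) ln(1 − 4p/3) = −0.75 ln(1 − 0.560677) = −0.75 ln(0.439323)
  = −0.75 × (-0.822520) = 0.616890 substitutions/site.
Under a molecular clock d = 2μt, so t = d/(2μ) = 0.616890 / (2 × 6.2 × 10^-8) = 4.97 million years.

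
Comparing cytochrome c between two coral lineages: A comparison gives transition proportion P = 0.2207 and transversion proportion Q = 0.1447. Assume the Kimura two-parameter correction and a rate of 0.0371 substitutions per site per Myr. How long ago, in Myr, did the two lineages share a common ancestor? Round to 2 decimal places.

Under the Kimura two-parameter model, d = −½ ln(1 − 2P − Q) − ¼ ln(1 − 2Q).
1 − 2P − Q = 0.4139, giving −½ ln(0.4139) = 0.441065.
1 − 2Q = 0.7106, giving −¼ ln(0.7106) = 0.085411.
d = 0.441065 + 0.085411 = 0.526476.
Under a molecular clock d = 2μt, so t = d/(2μ) = 0.526476 / (2 × 0.0371) = 7.10 Myr.

7.10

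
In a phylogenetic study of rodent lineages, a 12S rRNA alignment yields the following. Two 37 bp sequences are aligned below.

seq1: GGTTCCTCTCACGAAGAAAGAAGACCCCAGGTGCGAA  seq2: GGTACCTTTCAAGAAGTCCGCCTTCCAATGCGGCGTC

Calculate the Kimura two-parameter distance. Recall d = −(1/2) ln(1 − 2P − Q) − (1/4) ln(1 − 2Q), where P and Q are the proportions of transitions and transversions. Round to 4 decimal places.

Of 37 sites, 1 differences are transitions and 16 are transversions, so P = 1/37 ≈ 0.027027 and Q = 16/37 ≈ 0.432432.
Under the Kimura two-parameter model, d = −½ ln(1 − 2P − Q) − ¼ ln(1 − 2Q).
1 − 2P − Q = 0.513514, giving −½ ln(0.513514) = 0.333239.
1 − 2Q = 0.135136, giving −¼ ln(0.135136) = 0.500368.
d = 0.333239 + 0.500368 = 0.833607.

0.8336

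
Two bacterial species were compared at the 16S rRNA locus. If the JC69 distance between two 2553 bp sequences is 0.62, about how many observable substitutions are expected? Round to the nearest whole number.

1077

Invert JC69: p = (3/4)(1 − e^(−4d/3)) = 0.75 × (1 − e^(-0.826667)) = 0.75 × (1 − 0.437505) = 0.421871.
Expected differing sites = pL ≈ 0.421871 × 2553 = 1077.036663 ≈ 1077.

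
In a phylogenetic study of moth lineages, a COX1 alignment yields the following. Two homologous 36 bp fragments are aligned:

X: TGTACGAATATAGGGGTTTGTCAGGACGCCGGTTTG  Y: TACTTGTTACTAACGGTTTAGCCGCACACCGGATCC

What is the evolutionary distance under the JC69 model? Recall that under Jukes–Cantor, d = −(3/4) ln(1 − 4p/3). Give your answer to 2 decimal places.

The sequences differ at 18 of 36 sites, so p = 18/36 = 0.5.
d = −(3/4) ln(1 − 4p/3) = −0.75 ln(1 − 0.666667) = −0.75 ln(0.333333)
  = −0.75 × (-1.098613) = 0.823960 substitutions/site.

0.82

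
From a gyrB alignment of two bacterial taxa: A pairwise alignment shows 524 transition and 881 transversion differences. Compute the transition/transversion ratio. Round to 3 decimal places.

R = 524/881 = 0.594778… ≈ 0.595 (to 3 d.p.).

0.595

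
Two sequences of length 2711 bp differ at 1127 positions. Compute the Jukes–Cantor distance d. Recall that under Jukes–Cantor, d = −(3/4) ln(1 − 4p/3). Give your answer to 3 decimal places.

p = 1127/2711 ≈ 0.415714.
d = −(3/4) ln(1 − 4p/3) = −0.75 ln(1 − 0.554285) = −0.75 ln(0.445715)
  = −0.75 × (-0.808076) = 0.606057 substitutions/site.

0.606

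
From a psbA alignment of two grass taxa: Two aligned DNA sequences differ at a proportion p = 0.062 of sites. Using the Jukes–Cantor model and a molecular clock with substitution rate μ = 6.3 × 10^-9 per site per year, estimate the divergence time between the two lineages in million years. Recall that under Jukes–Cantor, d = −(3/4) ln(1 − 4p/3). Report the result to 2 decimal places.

d = −(3/4) ln(1 − 4p/3) = −0.75 ln(1 − 0.082667) = −0.75 ln(0.917333)
  = −0.75 × (-0.086285) = 0.064714 substitutions/site.
Under a molecular clock d = 2μt, so t = d/(2μ) = 0.064714 / (2 × 6.3 × 10^-9) = 5.14 million years.

5.14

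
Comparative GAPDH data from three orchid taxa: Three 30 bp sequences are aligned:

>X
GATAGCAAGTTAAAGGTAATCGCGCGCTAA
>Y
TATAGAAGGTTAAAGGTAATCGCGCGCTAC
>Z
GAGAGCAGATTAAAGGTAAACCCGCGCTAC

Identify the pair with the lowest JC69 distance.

X–Y: 4/30 differ, p = 0.133, d = 0.147.
X–Z: 6/30 differ, p = 0.200, d = 0.233.
Y–Z: 6/30 differ, p = 0.200, d = 0.233.
The smallest distance is between X and Y.

X and Y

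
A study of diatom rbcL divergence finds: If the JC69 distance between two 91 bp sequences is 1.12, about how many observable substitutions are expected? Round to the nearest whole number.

Invert JC69: p = (3/4)(1 − e^(−4d/3)) = 0.75 × (1 − e^(-1.493333)) = 0.75 × (1 − 0.224623) = 0.581533.
Expected differing sites = pL ≈ 0.581533 × 91 = 52.919503 ≈ 53.

53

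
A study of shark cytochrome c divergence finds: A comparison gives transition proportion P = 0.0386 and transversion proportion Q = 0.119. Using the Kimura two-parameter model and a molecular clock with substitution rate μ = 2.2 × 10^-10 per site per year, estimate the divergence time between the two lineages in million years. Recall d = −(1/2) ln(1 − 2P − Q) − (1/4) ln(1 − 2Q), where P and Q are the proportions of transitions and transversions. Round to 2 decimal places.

Under the Kimura two-parameter model, d = −½ ln(1 − 2P − Q) − ¼ ln(1 − 2Q).
1 − 2P − Q = 0.8038, giving −½ ln(0.8038) = 0.109202.
1 − 2Q = 0.762, giving −¼ ln(0.762) = 0.067952.
d = 0.109202 + 0.067952 = 0.177154.
Under a molecular clock d = 2μt, so t = d/(2μ) = 0.177154 / (2 × 2.2 × 10^-10) = 402.62 million years.

402.62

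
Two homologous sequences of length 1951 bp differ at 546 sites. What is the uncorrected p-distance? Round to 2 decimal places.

p = 546/1951 = 0.279856… ≈ 0.28 (to 2 d.p.).

0.28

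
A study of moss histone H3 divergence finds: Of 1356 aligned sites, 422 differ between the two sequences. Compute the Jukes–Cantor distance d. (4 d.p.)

0.4020

p = 422/1356 ≈ 0.311209.
d = −(3/4) ln(1 − 4p/3) = −0.75 ln(1 − 0.414945) = −0.75 ln(0.585055)
  = −0.75 × (-0.536049) = 0.402037 substitutions/site.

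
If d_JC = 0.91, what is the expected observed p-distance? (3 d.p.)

p = (3/4)(1 − e^(−4d/3)) = 0.75 × (1 − e^(-1.213333)) = 0.75 × (1 − 0.297205) = 0.527096.

0.527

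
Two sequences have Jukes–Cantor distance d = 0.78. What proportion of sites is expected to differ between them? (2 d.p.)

p = (3/4)(1 − e^(−4d/3)) = 0.75 × (1 − e^(-1.04)) = 0.75 × (1 − 0.353455) = 0.484909.

0.48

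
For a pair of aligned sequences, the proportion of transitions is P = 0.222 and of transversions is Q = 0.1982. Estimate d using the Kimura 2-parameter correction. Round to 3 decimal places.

Under the Kimura two-parameter model, d = −½ ln(1 − 2P − Q) − ¼ ln(1 − 2Q).
1 − 2P − Q = 0.3578, giving −½ ln(0.3578) = 0.513891.
1 − 2Q = 0.6036, giving −¼ ln(0.6036) = 0.126211.
d = 0.513891 + 0.126211 = 0.640102.

0.640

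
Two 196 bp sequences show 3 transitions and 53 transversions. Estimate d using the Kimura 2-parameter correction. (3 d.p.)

0.374

P = 3/196 ≈ 0.015306 and Q = 53/196 ≈ 0.270408.
Under the Kimura two-parameter model, d = −½ ln(1 − 2P − Q) − ¼ ln(1 − 2Q).
1 − 2P − Q = 0.69898, giving −½ ln(0.69898) = 0.179067.
1 − 2Q = 0.459184, giving −¼ ln(0.459184) = 0.194576.
d = 0.179067 + 0.194576 = 0.373643.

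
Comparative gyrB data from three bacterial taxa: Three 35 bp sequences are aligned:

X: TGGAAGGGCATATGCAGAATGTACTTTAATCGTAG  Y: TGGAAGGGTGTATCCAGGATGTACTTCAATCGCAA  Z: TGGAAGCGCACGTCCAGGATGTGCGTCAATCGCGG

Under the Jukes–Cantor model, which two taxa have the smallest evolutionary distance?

X–Y: 7/35 differ, p = 0.200, d = 0.233.
X–Z: 10/35 differ, p = 0.286, d = 0.360.
Y–Z: 9/35 differ, p = 0.257, d = 0.315.
The smallest distance is between X and Y.

X and Y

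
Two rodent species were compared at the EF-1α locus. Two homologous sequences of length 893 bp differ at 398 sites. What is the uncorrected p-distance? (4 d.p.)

0.4457

p = 398/893 = 0.445688… ≈ 0.4457 (to 4 d.p.).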